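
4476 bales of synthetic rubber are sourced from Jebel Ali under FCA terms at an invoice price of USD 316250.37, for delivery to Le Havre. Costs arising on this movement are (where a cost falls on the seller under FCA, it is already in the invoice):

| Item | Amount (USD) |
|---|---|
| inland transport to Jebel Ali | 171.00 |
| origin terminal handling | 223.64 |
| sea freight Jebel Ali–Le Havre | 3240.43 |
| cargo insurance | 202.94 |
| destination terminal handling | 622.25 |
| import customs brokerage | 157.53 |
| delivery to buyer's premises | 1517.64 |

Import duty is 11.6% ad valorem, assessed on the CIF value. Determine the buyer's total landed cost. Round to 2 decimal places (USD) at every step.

Total landed cost: USD 359325.22

FCA: the seller delivers export-cleared goods to the carrier; the buyer bears costs from that point.
Already in the invoice (seller's account under FCA): inland to port — exclude.
CIF value = FCA price + origin terminal + freight + insurance = 316250.37 + 223.64 + 3240.43 + 202.94 = 319917.38
Import duty = 319917.38 × 11.6% = 37110.42
Buyer bears: origin terminal 223.64 + freight 3240.43 + insurance 202.94 + destination terminal 622.25 + brokerage 157.53 + delivery 1517.64 + duty 37110.42 = 43074.85
Landed cost = invoice 316250.37 + 43074.85 = 359325.22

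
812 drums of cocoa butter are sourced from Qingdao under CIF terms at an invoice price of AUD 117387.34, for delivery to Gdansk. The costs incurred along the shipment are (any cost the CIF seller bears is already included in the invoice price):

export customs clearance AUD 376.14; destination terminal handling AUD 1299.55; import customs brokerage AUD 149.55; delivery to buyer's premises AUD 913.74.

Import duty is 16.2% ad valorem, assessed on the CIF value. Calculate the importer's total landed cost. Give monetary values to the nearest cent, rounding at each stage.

CIF: the seller pays costs through ocean freight and marine insurance to the destination port.
Already in the invoice (seller's account under CIF): export clearance — exclude.
The CIF price already equals the CIF value: 117387.34
Import duty = 117387.34 × 16.2% = 19016.75
Buyer bears: destination terminal 1299.55 + brokerage 149.55 + delivery 913.74 + duty 19016.75 = 21379.59
Landed cost = invoice 117387.34 + 21379.59 = 138766.93

Total landed cost: AUD 138766.93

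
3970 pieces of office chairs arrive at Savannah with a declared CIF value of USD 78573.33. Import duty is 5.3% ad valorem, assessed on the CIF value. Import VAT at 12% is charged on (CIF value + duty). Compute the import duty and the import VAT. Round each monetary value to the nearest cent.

Import duty = 78573.33 × 5.3% = 4164.39
VAT base = CIF + duty = 78573.33 + 4164.39 = 82737.72
Import VAT = 82737.72 × 12% = 9928.53

Import duty: USD 4164.39; import VAT: USD 9928.53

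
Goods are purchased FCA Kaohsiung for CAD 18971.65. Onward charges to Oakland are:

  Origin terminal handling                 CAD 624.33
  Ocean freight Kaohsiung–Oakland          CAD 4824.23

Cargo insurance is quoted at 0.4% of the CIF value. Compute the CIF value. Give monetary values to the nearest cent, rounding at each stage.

Let C be the CIF value. C = FCA price + pre-shipment costs + freight + 0.4% × C
C − 0.4% × C = 18971.65 + 624.33 + 4824.23
0.996 × C = 24420.21
C = 24420.21 / 0.996 = 24518.28
Insurance premium = 0.4% × 24518.28 = 98.07

CIF value: CAD 24518.28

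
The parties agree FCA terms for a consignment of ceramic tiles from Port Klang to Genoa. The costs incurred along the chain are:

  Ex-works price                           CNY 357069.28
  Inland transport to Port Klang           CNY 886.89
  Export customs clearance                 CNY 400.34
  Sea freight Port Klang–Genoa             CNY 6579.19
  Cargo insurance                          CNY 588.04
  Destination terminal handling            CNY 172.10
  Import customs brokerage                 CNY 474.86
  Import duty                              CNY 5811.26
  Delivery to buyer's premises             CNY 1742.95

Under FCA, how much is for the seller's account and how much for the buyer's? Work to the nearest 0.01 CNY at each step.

Seller: CNY 358356.51; buyer: CNY 15368.40

FCA: the seller delivers export-cleared goods to the carrier; the buyer bears costs from that point.
Seller's account: goods 357069.28 + inland to port 886.89 + export clearance 400.34 = 358356.51
Buyer's account: freight 6579.19 + insurance 588.04 + destination terminal 172.10 + brokerage 474.86 + duty 5811.26 + delivery 1742.95 = 15368.40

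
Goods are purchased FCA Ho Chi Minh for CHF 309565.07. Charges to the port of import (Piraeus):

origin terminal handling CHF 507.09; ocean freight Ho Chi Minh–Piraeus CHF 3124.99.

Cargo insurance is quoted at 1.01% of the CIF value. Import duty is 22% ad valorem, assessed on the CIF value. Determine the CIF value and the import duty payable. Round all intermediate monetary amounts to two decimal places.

Let C be the CIF value. C = FCA price + pre-shipment costs + freight + 1.01% × C
C − 1.01% × C = 309565.07 + 507.09 + 3124.99
0.9899 × C = 313197.15
C = 313197.15 / 0.9899 = 316392.72
Insurance premium = 1.01% × 316392.72 = 3195.57
Import duty = 316392.72 × 22% = 69606.40

CIF value: CHF 316392.72; import duty: CHF 69606.40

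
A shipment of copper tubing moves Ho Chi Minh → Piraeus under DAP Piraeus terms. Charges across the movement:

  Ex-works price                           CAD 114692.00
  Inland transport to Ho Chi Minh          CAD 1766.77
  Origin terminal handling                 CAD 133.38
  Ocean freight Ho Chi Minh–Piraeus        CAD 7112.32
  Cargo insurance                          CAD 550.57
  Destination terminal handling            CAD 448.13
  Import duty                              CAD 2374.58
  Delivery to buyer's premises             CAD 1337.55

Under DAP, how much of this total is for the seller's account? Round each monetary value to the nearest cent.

Seller's account: CAD 126040.72

DAP: the seller bears all costs to the named destination except import duty and clearance.
Seller's account: goods 114692.00 + inland to port 1766.77 + origin terminal 133.38 + freight 7112.32 + insurance 550.57 + destination terminal 448.13 + delivery 1337.55 = 126040.72
Buyer's account: duty 2374.58 = 2374.58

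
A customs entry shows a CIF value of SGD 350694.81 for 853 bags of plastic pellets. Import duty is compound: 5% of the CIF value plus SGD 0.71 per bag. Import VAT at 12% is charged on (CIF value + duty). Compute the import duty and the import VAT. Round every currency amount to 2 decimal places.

Import duty: SGD 18140.37; import VAT: SGD 44260.22

Ad valorem component: 350694.81 × 5% = 17534.74
Specific component: 853 × 0.71 = 605.63
Import duty = 17534.74 + 605.63 = 18140.37
VAT base = CIF + duty = 350694.81 + 18140.37 = 368835.18
Import VAT = 368835.18 × 12% = 44260.22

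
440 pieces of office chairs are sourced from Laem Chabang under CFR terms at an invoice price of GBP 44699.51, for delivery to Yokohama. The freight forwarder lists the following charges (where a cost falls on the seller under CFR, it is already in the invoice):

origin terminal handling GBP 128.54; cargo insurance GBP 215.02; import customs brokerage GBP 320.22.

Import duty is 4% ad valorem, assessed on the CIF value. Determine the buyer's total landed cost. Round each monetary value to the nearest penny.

Total landed cost: GBP 47031.33

CFR: the seller pays costs through ocean freight to the destination port, but not insurance.
Already in the invoice (seller's account under CFR): origin terminal — exclude.
CIF value = CFR price + insurance = 44699.51 + 215.02 = 44914.53
Import duty = 44914.53 × 4% = 1796.58
Buyer bears: insurance 215.02 + brokerage 320.22 + duty 1796.58 = 2331.82
Landed cost = invoice 44699.51 + 2331.82 = 47031.33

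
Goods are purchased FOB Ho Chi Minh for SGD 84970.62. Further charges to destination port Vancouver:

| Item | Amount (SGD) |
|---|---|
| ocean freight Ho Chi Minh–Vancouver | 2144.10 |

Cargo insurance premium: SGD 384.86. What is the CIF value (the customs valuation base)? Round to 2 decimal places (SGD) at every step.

CIF value: SGD 87499.58

CIF = FOB price + freight + insurance
CIF = 84970.62 + 2144.10 + 384.86 = 87499.58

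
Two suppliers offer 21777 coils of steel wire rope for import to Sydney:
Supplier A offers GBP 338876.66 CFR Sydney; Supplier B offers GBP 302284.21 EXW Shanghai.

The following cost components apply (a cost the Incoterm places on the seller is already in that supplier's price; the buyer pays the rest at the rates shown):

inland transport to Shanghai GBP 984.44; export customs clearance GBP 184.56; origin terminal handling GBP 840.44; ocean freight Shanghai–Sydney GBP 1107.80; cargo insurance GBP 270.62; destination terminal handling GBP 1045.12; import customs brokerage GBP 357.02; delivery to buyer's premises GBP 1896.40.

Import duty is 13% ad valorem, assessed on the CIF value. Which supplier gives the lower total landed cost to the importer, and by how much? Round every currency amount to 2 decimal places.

Supplier A (CFR):
CIF value = CFR price + insurance = 338876.66 + 270.62 = 339147.28
Import duty = 339147.28 × 13% = 44089.15
Buyer bears (A): 270.62 + 1045.12 + 357.02 + 1896.40 = 3569.16
Landed cost (A) = invoice 338876.66 + 3569.16 + duty 44089.15 = 386534.97
Supplier B (EXW):
CIF value = EXW price + inland to port + export clearance + origin terminal + freight + insurance = 302284.21 + 984.44 + 184.56 + 840.44 + 1107.80 + 270.62 = 305672.07
Import duty = 305672.07 × 13% = 39737.37
Buyer bears (B): 984.44 + 184.56 + 840.44 + 1107.80 + 270.62 + 1045.12 + 357.02 + 1896.40 = 6686.40
Landed cost (B) = invoice 302284.21 + 6686.40 + duty 39737.37 = 348707.98
Difference = |386534.97 − 348707.98| = 37826.99

Supplier B is cheaper by GBP 37826.99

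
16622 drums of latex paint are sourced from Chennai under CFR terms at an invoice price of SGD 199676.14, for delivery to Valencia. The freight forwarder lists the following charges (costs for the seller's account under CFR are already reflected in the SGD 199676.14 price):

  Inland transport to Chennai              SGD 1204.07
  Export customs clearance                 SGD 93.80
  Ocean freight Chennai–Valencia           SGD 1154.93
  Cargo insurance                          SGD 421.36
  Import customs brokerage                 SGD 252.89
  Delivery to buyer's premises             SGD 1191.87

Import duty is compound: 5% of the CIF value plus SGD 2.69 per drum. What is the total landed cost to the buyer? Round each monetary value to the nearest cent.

CFR: the seller pays costs through ocean freight to the destination port, but not insurance.
Already in the invoice (seller's account under CFR): inland to port, export clearance, freight — exclude.
CIF value = CFR price + insurance = 199676.14 + 421.36 = 200097.50
Ad valorem component: 200097.50 × 5% = 10004.88
Specific component: 16622 × 2.69 = 44713.18
Import duty = 10004.88 + 44713.18 = 54718.06
Buyer bears: insurance 421.36 + brokerage 252.89 + delivery 1191.87 + duty 54718.06 = 56584.18
Landed cost = invoice 199676.14 + 56584.18 = 256260.32

Total landed cost: SGD 256260.32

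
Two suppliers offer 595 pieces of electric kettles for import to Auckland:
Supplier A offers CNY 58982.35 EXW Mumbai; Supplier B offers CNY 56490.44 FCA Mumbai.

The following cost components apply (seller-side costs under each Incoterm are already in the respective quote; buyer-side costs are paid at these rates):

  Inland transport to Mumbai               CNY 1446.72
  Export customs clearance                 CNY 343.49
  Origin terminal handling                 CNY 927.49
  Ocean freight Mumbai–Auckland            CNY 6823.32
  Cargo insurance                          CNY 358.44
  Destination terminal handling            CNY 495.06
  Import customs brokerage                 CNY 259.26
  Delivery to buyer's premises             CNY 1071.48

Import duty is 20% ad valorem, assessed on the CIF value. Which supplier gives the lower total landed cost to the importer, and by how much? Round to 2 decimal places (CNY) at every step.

Supplier A (EXW):
CIF value = EXW price + inland to port + export clearance + origin terminal + freight + insurance = 58982.35 + 1446.72 + 343.49 + 927.49 + 6823.32 + 358.44 = 68881.81
Import duty = 68881.81 × 20% = 13776.36
Buyer bears (A): 1446.72 + 343.49 + 927.49 + 6823.32 + 358.44 + 495.06 + 259.26 + 1071.48 = 11725.26
Landed cost (A) = invoice 58982.35 + 11725.26 + duty 13776.36 = 84483.97
Supplier B (FCA):
CIF value = FCA price + origin terminal + freight + insurance = 56490.44 + 927.49 + 6823.32 + 358.44 = 64599.69
Import duty = 64599.69 × 20% = 12919.94
Buyer bears (B): 927.49 + 6823.32 + 358.44 + 495.06 + 259.26 + 1071.48 = 9935.05
Landed cost (B) = invoice 56490.44 + 9935.05 + duty 12919.94 = 79345.43
Difference = |84483.97 − 79345.43| = 5138.54

Supplier B is cheaper by CNY 5138.54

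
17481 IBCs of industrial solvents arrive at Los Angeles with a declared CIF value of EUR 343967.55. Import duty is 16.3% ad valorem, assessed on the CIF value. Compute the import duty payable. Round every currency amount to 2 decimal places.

Import duty: EUR 56066.71

Import duty = 343967.55 × 16.3% = 56066.71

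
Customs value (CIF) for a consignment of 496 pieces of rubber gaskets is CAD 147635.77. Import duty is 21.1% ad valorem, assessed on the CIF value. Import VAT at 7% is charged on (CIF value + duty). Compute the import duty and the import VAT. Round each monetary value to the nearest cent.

Import duty: CAD 31151.15; import VAT: CAD 12515.08

Import duty = 147635.77 × 21.1% = 31151.15
VAT base = CIF + duty = 147635.77 + 31151.15 = 178786.92
Import VAT = 178786.92 × 7% = 12515.08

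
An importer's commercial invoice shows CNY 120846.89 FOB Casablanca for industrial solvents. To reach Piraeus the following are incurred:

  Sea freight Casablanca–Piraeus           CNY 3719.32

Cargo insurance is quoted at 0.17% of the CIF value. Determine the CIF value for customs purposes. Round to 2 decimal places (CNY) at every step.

CIF value: CNY 124778.33

Let C be the CIF value. C = FOB price + freight + 0.17% × C
C − 0.17% × C = 120846.89 + 3719.32
0.9983 × C = 124566.21
C = 124566.21 / 0.9983 = 124778.33
Insurance premium = 0.17% × 124778.33 = 212.12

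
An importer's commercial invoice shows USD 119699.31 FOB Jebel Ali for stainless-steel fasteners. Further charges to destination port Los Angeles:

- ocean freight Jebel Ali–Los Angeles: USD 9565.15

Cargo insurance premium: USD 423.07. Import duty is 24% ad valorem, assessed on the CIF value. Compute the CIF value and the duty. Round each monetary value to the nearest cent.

CIF = FOB price + freight + insurance
CIF = 119699.31 + 9565.15 + 423.07 = 129687.53
Import duty = 129687.53 × 24% = 31125.01

CIF value: USD 129687.53; import duty: USD 31125.01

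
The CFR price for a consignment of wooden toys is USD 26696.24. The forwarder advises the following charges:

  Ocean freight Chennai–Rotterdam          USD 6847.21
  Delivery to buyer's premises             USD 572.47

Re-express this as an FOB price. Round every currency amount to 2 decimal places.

Not relevant to the conversion: delivery — on the buyer under both terms; not part of either seller's price.
From CFR to FOB, the seller no longer bears: freight.
FOB price = 26696.24 − 6847.21 = 19849.03

FOB price: USD 19849.03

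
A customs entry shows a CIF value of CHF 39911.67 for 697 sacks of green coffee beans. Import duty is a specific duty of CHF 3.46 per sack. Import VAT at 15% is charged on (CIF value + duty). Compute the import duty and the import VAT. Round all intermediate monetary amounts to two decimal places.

Import duty: CHF 2411.62; import VAT: CHF 6348.49

Import duty = 697 × 3.46 = 2411.62
VAT base = CIF + duty = 39911.67 + 2411.62 = 42323.29
Import VAT = 42323.29 × 15% = 6348.49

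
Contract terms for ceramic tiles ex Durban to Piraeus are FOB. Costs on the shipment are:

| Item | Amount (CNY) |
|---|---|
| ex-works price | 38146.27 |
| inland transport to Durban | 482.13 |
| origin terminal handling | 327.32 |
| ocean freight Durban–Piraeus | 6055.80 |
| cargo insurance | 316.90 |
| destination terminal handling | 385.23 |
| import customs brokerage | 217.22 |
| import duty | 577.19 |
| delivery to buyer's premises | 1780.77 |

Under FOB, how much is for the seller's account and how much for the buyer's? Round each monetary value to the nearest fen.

FOB: the seller bears costs until goods are on board at the origin port; the buyer bears freight, insurance and all costs thereafter.
Seller's account: goods 38146.27 + inland to port 482.13 + origin terminal 327.32 = 38955.72
Buyer's account: freight 6055.80 + insurance 316.90 + destination terminal 385.23 + brokerage 217.22 + duty 577.19 + delivery 1780.77 = 9333.11

Seller: CNY 38955.72; buyer: CNY 9333.11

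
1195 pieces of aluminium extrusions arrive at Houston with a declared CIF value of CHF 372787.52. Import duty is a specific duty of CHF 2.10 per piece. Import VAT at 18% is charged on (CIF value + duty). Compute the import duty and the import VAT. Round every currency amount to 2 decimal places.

Import duty = 1195 × 2.10 = 2509.50
VAT base = CIF + duty = 372787.52 + 2509.50 = 375297.02
Import VAT = 375297.02 × 18% = 67553.46

Import duty: CHF 2509.50; import VAT: CHF 67553.46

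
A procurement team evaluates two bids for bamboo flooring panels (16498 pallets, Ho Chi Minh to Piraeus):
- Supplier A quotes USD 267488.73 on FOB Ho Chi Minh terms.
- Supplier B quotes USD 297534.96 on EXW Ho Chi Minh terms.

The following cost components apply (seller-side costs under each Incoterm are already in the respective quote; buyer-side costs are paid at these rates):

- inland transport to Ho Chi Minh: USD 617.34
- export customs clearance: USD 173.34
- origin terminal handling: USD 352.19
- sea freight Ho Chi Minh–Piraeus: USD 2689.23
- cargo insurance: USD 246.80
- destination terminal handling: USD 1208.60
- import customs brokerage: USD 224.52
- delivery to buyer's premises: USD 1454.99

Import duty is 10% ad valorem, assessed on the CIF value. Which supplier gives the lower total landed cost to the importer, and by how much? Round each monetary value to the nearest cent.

Supplier A is cheaper by USD 34308.01

Supplier A (FOB):
CIF value = FOB price + freight + insurance = 267488.73 + 2689.23 + 246.80 = 270424.76
Import duty = 270424.76 × 10% = 27042.48
Buyer bears (A): 2689.23 + 246.80 + 1208.60 + 224.52 + 1454.99 = 5824.14
Landed cost (A) = invoice 267488.73 + 5824.14 + duty 27042.48 = 300355.35
Supplier B (EXW):
CIF value = EXW price + inland to port + export clearance + origin terminal + freight + insurance = 297534.96 + 617.34 + 173.34 + 352.19 + 2689.23 + 246.80 = 301613.86
Import duty = 301613.86 × 10% = 30161.39
Buyer bears (B): 617.34 + 173.34 + 352.19 + 2689.23 + 246.80 + 1208.60 + 224.52 + 1454.99 = 6967.01
Landed cost (B) = invoice 297534.96 + 6967.01 + duty 30161.39 = 334663.36
Difference = |300355.35 − 334663.36| = 34308.01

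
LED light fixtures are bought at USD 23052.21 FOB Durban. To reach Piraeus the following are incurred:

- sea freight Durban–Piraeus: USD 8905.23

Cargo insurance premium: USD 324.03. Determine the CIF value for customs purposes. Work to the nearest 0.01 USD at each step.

CIF = FOB price + freight + insurance
CIF = 23052.21 + 8905.23 + 324.03 = 32281.47

CIF value: USD 32281.47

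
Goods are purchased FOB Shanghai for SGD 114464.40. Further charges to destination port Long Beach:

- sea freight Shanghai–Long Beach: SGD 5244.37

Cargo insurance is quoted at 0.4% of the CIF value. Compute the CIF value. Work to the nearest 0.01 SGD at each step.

Let C be the CIF value. C = FOB price + freight + 0.4% × C
C − 0.4% × C = 114464.40 + 5244.37
0.996 × C = 119708.77
C = 119708.77 / 0.996 = 120189.53
Insurance premium = 0.4% × 120189.53 = 480.76

CIF value: SGD 120189.53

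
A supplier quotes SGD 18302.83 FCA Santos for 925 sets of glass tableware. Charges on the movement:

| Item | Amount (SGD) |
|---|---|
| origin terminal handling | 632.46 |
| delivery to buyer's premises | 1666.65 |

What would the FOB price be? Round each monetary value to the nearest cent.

FOB price: SGD 18935.29

Not relevant to the conversion: delivery — on the buyer under both terms; not part of either seller's price.
From FCA to FOB, the seller additionally bears: origin terminal.
FOB price = 18302.83 + 632.46 = 18935.29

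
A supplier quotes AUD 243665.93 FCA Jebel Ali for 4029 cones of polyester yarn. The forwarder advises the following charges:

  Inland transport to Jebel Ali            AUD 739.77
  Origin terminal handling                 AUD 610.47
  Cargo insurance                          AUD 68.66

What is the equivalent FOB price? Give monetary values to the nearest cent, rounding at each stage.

Not relevant to the conversion: inland to port — on the seller under both FCA and FOB; already in the FCA price and stays in the FOB price. insurance — on the buyer under both terms; not part of either seller's price.
From FCA to FOB, the seller additionally bears: origin terminal.
FOB price = 243665.93 + 610.47 = 244276.40

FOB price: AUD 244276.40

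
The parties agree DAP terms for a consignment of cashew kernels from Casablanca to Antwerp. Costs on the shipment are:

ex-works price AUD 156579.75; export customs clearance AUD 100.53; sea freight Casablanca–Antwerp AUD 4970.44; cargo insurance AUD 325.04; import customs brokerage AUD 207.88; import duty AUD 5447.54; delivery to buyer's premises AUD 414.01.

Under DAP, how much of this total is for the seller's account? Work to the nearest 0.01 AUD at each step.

DAP: the seller bears all costs to the named destination except import duty and clearance.
Seller's account: goods 156579.75 + export clearance 100.53 + freight 4970.44 + insurance 325.04 + delivery 414.01 = 162389.77
Buyer's account: brokerage 207.88 + duty 5447.54 = 5655.42

Seller's account: AUD 162389.77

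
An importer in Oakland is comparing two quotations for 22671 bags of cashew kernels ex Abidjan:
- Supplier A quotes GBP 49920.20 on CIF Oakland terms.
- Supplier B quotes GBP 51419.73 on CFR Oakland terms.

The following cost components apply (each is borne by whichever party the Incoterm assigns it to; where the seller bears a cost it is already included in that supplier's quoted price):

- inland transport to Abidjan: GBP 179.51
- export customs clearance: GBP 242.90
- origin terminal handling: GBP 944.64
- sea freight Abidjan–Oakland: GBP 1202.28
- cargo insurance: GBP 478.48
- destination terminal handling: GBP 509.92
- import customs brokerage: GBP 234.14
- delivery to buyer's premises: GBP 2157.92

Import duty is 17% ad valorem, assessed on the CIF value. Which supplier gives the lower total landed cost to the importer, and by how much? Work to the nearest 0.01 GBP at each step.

Supplier A (CIF):
The CIF price already equals the CIF value: 49920.20
Import duty = 49920.20 × 17% = 8486.43
Buyer bears (A): 509.92 + 234.14 + 2157.92 = 2901.98
Landed cost (A) = invoice 49920.20 + 2901.98 + duty 8486.43 = 61308.61
Supplier B (CFR):
CIF value = CFR price + insurance = 51419.73 + 478.48 = 51898.21
Import duty = 51898.21 × 17% = 8822.70
Buyer bears (B): 478.48 + 509.92 + 234.14 + 2157.92 = 3380.46
Landed cost (B) = invoice 51419.73 + 3380.46 + duty 8822.70 = 63622.89
Difference = |61308.61 − 63622.89| = 2314.28

Supplier A is cheaper by GBP 2314.28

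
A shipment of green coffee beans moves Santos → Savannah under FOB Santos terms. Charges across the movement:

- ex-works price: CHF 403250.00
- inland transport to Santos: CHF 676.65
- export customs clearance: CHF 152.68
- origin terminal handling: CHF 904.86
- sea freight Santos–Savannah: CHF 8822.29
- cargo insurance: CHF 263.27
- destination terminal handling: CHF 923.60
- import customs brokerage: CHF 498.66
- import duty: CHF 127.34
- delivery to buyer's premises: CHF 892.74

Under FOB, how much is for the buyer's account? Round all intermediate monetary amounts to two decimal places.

Buyer's account: CHF 11527.90

FOB: the seller bears costs until goods are on board at the origin port; the buyer bears freight, insurance and all costs thereafter.
Seller's account: goods 403250.00 + inland to port 676.65 + export clearance 152.68 + origin terminal 904.86 = 404984.19
Buyer's account: freight 8822.29 + insurance 263.27 + destination terminal 923.60 + brokerage 498.66 + duty 127.34 + delivery 892.74 = 11527.90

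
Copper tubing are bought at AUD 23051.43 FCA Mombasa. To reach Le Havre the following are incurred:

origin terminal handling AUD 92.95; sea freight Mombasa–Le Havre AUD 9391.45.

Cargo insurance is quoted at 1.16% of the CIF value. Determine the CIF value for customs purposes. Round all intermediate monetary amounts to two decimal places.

Let C be the CIF value. C = FCA price + pre-shipment costs + freight + 1.16% × C
C − 1.16% × C = 23051.43 + 92.95 + 9391.45
0.9884 × C = 32535.83
C = 32535.83 / 0.9884 = 32917.68
Insurance premium = 1.16% × 32917.68 = 381.85

CIF value: AUD 32917.68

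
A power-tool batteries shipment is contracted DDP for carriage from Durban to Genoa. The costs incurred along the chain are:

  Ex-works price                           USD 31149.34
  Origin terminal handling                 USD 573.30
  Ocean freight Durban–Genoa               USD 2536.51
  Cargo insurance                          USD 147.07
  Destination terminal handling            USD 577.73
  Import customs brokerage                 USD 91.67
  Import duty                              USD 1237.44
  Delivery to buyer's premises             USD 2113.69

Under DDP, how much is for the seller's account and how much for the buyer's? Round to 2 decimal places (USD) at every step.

DDP: the seller bears all costs including import duty.
Seller's account: goods 31149.34 + origin terminal 573.30 + freight 2536.51 + insurance 147.07 + destination terminal 577.73 + brokerage 91.67 + duty 1237.44 + delivery 2113.69 = 38426.75
Buyer's account: 0.00

Seller: USD 38426.75; buyer: USD 0.00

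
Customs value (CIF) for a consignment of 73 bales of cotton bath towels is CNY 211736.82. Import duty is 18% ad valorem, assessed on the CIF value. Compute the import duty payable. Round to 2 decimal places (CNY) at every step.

Import duty: CNY 38112.63

Import duty = 211736.82 × 18% = 38112.63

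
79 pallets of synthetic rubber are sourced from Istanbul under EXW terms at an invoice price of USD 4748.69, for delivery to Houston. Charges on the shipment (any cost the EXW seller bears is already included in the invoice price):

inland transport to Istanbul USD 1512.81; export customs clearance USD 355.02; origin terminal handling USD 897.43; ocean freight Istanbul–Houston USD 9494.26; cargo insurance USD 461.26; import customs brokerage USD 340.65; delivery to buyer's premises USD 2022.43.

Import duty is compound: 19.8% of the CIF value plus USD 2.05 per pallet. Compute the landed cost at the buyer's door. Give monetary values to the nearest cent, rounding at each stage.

EXW: the seller makes goods available at their premises; the buyer bears all onward costs.
CIF value = EXW price + inland to port + export clearance + origin terminal + freight + insurance = 4748.69 + 1512.81 + 355.02 + 897.43 + 9494.26 + 461.26 = 17469.47
Ad valorem component: 17469.47 × 19.8% = 3458.96
Specific component: 79 × 2.05 = 161.95
Import duty = 3458.96 + 161.95 = 3620.91
Buyer bears: inland to port 1512.81 + export clearance 355.02 + origin terminal 897.43 + freight 9494.26 + insurance 461.26 + brokerage 340.65 + delivery 2022.43 + duty 3620.91 = 18704.77
Landed cost = invoice 4748.69 + 18704.77 = 23453.46

Total landed cost: USD 23453.46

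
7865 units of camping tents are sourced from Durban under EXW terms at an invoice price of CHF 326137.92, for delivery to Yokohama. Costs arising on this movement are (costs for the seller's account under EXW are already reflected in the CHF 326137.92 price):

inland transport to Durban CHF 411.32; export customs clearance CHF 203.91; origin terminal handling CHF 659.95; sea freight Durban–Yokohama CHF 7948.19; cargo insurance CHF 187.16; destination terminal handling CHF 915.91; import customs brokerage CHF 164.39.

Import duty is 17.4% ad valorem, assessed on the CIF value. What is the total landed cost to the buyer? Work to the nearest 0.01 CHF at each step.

Total landed cost: CHF 395014.18

EXW: the seller makes goods available at their premises; the buyer bears all onward costs.
CIF value = EXW price + inland to port + export clearance + origin terminal + freight + insurance = 326137.92 + 411.32 + 203.91 + 659.95 + 7948.19 + 187.16 = 335548.45
Import duty = 335548.45 × 17.4% = 58385.43
Buyer bears: inland to port 411.32 + export clearance 203.91 + origin terminal 659.95 + freight 7948.19 + insurance 187.16 + destination terminal 915.91 + brokerage 164.39 + duty 58385.43 = 68876.26
Landed cost = invoice 326137.92 + 68876.26 = 395014.18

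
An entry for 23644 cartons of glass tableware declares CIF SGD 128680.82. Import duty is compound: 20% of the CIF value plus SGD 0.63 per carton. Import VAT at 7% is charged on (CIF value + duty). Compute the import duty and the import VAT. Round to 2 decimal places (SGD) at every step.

Import duty: SGD 40631.88; import VAT: SGD 11851.89

Ad valorem component: 128680.82 × 20% = 25736.16
Specific component: 23644 × 0.63 = 14895.72
Import duty = 25736.16 + 14895.72 = 40631.88
VAT base = CIF + duty = 128680.82 + 40631.88 = 169312.70
Import VAT = 169312.70 × 7% = 11851.89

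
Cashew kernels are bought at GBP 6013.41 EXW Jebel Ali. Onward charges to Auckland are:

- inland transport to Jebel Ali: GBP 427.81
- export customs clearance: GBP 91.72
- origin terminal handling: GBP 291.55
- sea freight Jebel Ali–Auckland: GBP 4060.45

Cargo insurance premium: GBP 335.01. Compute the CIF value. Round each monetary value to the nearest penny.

CIF value: GBP 11219.95

CIF = EXW price + pre-shipment costs + freight + insurance
CIF = 6013.41 + 427.81 + 91.72 + 291.55 + 4060.45 + 335.01 = 11219.95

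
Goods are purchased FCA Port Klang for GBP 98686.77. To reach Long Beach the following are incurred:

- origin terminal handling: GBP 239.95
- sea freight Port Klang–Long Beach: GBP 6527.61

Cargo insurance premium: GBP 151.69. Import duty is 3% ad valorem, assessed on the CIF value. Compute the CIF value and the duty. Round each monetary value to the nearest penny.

CIF value: GBP 105606.02; import duty: GBP 3168.18

CIF = FCA price + pre-shipment costs + freight + insurance
CIF = 98686.77 + 239.95 + 6527.61 + 151.69 = 105606.02
Import duty = 105606.02 × 3% = 3168.18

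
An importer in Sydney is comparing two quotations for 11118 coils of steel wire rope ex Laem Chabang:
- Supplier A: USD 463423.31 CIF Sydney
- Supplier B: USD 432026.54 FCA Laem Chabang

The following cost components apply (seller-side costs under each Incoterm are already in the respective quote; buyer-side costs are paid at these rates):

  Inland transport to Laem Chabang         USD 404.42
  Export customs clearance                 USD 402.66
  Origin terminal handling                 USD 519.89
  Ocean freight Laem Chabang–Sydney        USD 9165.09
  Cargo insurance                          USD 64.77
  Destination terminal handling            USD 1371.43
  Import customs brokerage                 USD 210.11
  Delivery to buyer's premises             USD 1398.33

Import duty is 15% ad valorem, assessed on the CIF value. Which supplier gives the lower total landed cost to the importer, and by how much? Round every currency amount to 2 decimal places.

Supplier B is cheaper by USD 24894.08

Supplier A (CIF):
The CIF price already equals the CIF value: 463423.31
Import duty = 463423.31 × 15% = 69513.50
Buyer bears (A): 1371.43 + 210.11 + 1398.33 = 2979.87
Landed cost (A) = invoice 463423.31 + 2979.87 + duty 69513.50 = 535916.68
Supplier B (FCA):
CIF value = FCA price + origin terminal + freight + insurance = 432026.54 + 519.89 + 9165.09 + 64.77 = 441776.29
Import duty = 441776.29 × 15% = 66266.44
Buyer bears (B): 519.89 + 9165.09 + 64.77 + 1371.43 + 210.11 + 1398.33 = 12729.62
Landed cost (B) = invoice 432026.54 + 12729.62 + duty 66266.44 = 511022.60
Difference = |535916.68 − 511022.60| = 24894.08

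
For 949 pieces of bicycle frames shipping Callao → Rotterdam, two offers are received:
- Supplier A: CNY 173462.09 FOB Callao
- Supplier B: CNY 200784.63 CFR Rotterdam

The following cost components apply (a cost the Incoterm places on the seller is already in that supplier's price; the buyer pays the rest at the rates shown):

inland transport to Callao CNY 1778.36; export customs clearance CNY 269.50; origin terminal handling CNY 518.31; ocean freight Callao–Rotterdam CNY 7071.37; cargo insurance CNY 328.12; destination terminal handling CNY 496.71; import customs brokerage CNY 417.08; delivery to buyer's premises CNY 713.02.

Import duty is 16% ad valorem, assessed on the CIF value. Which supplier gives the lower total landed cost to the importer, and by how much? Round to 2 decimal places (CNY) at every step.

Supplier A (FOB):
CIF value = FOB price + freight + insurance = 173462.09 + 7071.37 + 328.12 = 180861.58
Import duty = 180861.58 × 16% = 28937.85
Buyer bears (A): 7071.37 + 328.12 + 496.71 + 417.08 + 713.02 = 9026.30
Landed cost (A) = invoice 173462.09 + 9026.30 + duty 28937.85 = 211426.24
Supplier B (CFR):
CIF value = CFR price + insurance = 200784.63 + 328.12 = 201112.75
Import duty = 201112.75 × 16% = 32178.04
Buyer bears (B): 328.12 + 496.71 + 417.08 + 713.02 = 1954.93
Landed cost (B) = invoice 200784.63 + 1954.93 + duty 32178.04 = 234917.60
Difference = |211426.24 − 234917.60| = 23491.36

Supplier A is cheaper by CNY 23491.36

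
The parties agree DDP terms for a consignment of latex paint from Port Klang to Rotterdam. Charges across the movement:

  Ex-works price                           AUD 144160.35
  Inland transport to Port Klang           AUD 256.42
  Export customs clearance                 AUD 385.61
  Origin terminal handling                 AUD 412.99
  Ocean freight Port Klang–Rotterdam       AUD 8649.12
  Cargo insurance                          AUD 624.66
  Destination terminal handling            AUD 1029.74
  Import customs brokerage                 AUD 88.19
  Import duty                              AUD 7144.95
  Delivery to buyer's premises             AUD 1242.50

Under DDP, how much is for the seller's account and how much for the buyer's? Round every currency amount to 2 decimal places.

DDP: the seller bears all costs including import duty.
Seller's account: goods 144160.35 + inland to port 256.42 + export clearance 385.61 + origin terminal 412.99 + freight 8649.12 + insurance 624.66 + destination terminal 1029.74 + brokerage 88.19 + duty 7144.95 + delivery 1242.50 = 163994.53
Buyer's account: 0.00

Seller: AUD 163994.53; buyer: AUD 0.00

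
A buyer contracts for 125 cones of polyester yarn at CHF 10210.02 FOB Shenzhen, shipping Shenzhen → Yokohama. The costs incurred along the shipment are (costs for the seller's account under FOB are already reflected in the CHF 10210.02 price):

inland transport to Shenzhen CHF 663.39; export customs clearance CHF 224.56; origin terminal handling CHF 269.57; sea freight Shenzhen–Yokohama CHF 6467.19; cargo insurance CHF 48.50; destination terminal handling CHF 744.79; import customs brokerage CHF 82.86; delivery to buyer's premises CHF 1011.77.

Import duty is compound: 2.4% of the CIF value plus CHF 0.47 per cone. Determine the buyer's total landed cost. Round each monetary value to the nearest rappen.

Total landed cost: CHF 19025.30

FOB: the seller bears costs until goods are on board at the origin port; the buyer bears freight, insurance and all costs thereafter.
Already in the invoice (seller's account under FOB): inland to port, export clearance, origin terminal — exclude.
CIF value = FOB price + freight + insurance = 10210.02 + 6467.19 + 48.50 = 16725.71
Ad valorem component: 16725.71 × 2.4% = 401.42
Specific component: 125 × 0.47 = 58.75
Import duty = 401.42 + 58.75 = 460.17
Buyer bears: freight 6467.19 + insurance 48.50 + destination terminal 744.79 + brokerage 82.86 + delivery 1011.77 + duty 460.17 = 8815.28
Landed cost = invoice 10210.02 + 8815.28 = 19025.30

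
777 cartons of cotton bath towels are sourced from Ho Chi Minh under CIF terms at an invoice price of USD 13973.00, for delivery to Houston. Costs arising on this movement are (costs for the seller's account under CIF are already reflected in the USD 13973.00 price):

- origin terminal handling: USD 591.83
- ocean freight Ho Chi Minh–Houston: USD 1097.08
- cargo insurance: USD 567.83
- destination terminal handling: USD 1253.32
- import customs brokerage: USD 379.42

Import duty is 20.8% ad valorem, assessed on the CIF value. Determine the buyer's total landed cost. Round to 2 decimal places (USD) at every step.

Total landed cost: USD 18512.12

CIF: the seller pays costs through ocean freight and marine insurance to the destination port.
Already in the invoice (seller's account under CIF): origin terminal, freight, insurance — exclude.
The CIF price already equals the CIF value: 13973.00
Import duty = 13973.00 × 20.8% = 2906.38
Buyer bears: destination terminal 1253.32 + brokerage 379.42 + duty 2906.38 = 4539.12
Landed cost = invoice 13973.00 + 4539.12 = 18512.12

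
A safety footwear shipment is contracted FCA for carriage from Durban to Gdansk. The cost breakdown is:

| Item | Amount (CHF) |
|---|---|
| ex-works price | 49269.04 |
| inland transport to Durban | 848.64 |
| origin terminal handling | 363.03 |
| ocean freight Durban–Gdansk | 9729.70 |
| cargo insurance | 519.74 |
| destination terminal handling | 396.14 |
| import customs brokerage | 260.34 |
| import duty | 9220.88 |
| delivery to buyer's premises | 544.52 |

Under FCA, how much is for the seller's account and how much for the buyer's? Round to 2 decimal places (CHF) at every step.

Seller: CHF 50117.68; buyer: CHF 21034.35

FCA: the seller delivers export-cleared goods to the carrier; the buyer bears costs from that point.
Seller's account: goods 49269.04 + inland to port 848.64 = 50117.68
Buyer's account: origin terminal 363.03 + freight 9729.70 + insurance 519.74 + destination terminal 396.14 + brokerage 260.34 + duty 9220.88 + delivery 544.52 = 21034.35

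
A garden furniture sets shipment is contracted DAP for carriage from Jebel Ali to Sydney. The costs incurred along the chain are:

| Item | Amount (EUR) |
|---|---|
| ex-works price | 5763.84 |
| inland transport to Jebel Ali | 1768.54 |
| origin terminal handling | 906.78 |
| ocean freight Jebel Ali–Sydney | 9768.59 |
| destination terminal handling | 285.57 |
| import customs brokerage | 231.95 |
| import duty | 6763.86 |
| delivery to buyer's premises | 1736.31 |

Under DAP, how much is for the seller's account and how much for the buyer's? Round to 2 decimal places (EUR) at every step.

DAP: the seller bears all costs to the named destination except import duty and clearance.
Seller's account: goods 5763.84 + inland to port 1768.54 + origin terminal 906.78 + freight 9768.59 + destination terminal 285.57 + delivery 1736.31 = 20229.63
Buyer's account: brokerage 231.95 + duty 6763.86 = 6995.81

Seller: EUR 20229.63; buyer: EUR 6995.81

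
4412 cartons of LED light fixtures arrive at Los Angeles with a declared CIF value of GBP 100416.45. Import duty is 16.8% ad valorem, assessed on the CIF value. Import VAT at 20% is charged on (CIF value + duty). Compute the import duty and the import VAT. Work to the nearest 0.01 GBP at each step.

Import duty = 100416.45 × 16.8% = 16869.96
VAT base = CIF + duty = 100416.45 + 16869.96 = 117286.41
Import VAT = 117286.41 × 20% = 23457.28

Import duty: GBP 16869.96; import VAT: GBP 23457.28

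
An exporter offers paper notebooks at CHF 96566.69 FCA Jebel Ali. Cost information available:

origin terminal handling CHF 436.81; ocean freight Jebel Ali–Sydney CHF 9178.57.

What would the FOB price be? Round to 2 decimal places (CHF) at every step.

FOB price: CHF 97003.50

Not relevant to the conversion: freight — on the buyer under both terms; not part of either seller's price.
From FCA to FOB, the seller additionally bears: origin terminal.
FOB price = 96566.69 + 436.81 = 97003.50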